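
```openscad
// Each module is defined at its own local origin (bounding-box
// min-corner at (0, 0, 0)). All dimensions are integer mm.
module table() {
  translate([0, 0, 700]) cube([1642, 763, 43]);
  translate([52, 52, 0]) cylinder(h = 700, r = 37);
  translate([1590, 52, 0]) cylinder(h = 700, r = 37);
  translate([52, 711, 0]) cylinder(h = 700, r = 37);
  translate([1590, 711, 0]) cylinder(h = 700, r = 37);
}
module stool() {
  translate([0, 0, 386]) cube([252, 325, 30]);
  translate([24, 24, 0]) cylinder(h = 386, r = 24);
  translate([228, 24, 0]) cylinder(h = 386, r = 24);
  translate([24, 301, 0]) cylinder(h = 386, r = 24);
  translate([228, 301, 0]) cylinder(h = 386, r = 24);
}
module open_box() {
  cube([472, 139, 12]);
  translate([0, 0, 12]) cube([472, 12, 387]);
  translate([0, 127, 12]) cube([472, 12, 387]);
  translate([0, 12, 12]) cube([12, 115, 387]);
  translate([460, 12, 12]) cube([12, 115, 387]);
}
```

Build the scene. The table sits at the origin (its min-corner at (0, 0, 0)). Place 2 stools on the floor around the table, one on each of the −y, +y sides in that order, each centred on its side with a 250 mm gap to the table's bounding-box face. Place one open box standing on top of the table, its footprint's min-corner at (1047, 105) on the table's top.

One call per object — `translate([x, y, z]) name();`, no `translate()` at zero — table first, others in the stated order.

table();
translate([695, -575, 0]) stool();
translate([695, 1013, 0]) stool();
translate([1047, 105, 743]) open_box();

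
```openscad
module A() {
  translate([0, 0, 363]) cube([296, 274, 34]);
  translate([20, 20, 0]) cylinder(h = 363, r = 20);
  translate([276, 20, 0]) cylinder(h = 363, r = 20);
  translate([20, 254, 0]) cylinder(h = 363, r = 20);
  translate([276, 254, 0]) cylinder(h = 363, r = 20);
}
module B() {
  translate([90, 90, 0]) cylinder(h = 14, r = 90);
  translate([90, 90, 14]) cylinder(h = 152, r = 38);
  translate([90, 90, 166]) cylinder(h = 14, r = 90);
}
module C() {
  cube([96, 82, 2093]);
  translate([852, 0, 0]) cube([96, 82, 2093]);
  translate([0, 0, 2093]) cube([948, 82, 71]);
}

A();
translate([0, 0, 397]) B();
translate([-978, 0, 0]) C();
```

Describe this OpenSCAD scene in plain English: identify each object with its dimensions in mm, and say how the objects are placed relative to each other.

A is a four-legged stool. The seat is a 296×274×34 mm slab whose top surface is at z = 397 mm; four round legs, each 40 mm in diameter, run from the floor (z = 0) to the underside of the seat, each leg's axis is inset half a diameter from the nearest pair of seat edges (so the leg's bounding box is flush with the corner).

B is a spool: two coaxial disc flanges of radius 90 mm and thickness 14 mm, joined by a core cylinder of radius 38 mm and height 152 mm. The lower flange rests on z = 0 and the three cylinders share a vertical axis.

C is a rectangular door frame: two vertical jambs of 96×82 mm section, 2093 mm tall, with a clear opening 756 mm wide between their inner faces. A header 71 mm tall and 82 mm deep lies on top of the jambs and spans the full outside width.

The spool is on top of the stool. The door frame is on the floor beside the stool on its −x side.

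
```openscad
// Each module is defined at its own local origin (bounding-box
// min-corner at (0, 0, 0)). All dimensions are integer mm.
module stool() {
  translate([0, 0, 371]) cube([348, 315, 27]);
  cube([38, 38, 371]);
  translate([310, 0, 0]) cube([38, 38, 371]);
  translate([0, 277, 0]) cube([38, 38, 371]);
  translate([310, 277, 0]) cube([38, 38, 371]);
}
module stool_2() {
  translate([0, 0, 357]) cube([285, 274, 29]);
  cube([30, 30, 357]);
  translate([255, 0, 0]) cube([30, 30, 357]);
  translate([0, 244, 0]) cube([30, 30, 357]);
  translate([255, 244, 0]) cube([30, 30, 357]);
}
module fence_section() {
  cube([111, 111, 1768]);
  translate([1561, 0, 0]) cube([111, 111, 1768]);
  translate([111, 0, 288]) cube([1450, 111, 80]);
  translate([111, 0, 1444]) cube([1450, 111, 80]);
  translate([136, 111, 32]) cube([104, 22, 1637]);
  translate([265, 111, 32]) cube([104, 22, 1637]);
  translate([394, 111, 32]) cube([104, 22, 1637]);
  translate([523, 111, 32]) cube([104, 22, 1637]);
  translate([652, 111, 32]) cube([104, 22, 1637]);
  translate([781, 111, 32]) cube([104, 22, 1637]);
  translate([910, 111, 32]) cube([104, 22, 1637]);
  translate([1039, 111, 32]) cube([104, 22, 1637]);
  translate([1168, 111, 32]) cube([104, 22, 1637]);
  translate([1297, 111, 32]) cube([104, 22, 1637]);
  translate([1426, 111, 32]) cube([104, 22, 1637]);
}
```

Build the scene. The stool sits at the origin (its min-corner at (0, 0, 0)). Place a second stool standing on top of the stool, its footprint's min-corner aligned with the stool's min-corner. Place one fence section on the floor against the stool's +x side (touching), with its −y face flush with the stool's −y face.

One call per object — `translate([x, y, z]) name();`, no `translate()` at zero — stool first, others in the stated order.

stool();
translate([0, 0, 398]) stool_2();
translate([348, 0, 0]) fence_section();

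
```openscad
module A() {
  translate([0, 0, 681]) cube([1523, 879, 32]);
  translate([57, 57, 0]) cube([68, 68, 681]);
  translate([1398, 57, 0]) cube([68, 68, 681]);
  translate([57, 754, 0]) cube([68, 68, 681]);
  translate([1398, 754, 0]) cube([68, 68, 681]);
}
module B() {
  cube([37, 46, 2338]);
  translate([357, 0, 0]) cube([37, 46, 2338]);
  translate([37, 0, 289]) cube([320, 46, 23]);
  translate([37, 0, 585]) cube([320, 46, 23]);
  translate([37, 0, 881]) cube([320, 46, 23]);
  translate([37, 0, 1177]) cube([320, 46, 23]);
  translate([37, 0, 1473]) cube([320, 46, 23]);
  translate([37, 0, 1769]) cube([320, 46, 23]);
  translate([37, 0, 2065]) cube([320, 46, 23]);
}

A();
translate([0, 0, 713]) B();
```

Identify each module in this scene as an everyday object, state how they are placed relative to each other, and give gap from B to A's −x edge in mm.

A is a table. B is a ladder. The ladder is on top of the table. The gap from the ladder to the table's −x edge is 0 mm.

The ladder's min-x is at 0; the table's min-x is 0; gap = 0 mm.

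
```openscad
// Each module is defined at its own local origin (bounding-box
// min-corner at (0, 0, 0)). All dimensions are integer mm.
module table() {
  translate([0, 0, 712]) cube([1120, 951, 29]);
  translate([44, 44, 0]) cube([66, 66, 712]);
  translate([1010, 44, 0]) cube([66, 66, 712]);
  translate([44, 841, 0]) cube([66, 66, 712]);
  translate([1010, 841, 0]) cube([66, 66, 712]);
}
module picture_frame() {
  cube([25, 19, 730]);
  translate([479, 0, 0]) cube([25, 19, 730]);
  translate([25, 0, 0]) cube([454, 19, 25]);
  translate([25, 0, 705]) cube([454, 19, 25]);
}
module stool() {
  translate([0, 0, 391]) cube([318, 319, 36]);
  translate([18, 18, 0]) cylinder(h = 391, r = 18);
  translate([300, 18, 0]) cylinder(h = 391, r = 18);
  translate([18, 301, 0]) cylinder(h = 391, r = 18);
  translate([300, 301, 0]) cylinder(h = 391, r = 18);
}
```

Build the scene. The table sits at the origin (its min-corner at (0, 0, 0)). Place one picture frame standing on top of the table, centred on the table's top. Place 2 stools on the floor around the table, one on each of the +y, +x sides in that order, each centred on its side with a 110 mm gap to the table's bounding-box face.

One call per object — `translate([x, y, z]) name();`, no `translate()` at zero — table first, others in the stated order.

table();
translate([308, 466, 741]) picture_frame();
translate([401, 1061, 0]) stool();
translate([1230, 316, 0]) stool();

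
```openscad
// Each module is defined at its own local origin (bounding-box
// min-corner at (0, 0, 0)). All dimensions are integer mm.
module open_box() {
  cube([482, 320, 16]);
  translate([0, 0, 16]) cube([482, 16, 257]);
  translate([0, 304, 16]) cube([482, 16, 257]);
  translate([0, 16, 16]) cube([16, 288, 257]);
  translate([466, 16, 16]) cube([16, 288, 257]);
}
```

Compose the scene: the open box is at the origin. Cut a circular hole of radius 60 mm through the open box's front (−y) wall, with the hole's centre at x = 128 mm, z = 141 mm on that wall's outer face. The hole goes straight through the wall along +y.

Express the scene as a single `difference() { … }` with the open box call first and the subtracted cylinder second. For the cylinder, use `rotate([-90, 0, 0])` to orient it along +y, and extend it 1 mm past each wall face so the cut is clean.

difference() {
  open_box();
  translate([128, -1, 141]) rotate([-90, 0, 0]) cylinder(h = 18, r = 60);
}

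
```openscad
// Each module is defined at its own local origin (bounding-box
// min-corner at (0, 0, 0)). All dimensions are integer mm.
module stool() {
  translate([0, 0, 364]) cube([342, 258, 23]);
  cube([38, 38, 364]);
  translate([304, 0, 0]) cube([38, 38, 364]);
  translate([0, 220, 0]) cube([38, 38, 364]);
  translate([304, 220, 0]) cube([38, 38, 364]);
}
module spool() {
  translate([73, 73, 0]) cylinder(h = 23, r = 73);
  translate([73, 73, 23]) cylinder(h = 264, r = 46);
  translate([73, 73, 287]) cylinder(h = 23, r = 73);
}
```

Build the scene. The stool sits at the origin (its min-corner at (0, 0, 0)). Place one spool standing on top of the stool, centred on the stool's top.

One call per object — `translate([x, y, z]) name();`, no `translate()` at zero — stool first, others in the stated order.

stool();
translate([98, 56, 387]) spool();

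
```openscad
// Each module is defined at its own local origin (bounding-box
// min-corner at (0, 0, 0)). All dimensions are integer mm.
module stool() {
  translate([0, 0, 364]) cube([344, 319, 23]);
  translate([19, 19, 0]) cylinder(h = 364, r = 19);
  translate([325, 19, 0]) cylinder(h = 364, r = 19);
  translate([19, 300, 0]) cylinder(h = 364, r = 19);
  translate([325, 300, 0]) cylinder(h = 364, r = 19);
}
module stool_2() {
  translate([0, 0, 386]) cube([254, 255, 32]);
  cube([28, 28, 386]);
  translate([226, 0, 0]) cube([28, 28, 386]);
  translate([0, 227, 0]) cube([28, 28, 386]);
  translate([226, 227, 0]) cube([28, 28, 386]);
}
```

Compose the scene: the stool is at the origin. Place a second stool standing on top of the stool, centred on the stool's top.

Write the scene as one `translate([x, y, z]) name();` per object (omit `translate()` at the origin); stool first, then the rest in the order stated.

stool();
translate([45, 32, 387]) stool_2();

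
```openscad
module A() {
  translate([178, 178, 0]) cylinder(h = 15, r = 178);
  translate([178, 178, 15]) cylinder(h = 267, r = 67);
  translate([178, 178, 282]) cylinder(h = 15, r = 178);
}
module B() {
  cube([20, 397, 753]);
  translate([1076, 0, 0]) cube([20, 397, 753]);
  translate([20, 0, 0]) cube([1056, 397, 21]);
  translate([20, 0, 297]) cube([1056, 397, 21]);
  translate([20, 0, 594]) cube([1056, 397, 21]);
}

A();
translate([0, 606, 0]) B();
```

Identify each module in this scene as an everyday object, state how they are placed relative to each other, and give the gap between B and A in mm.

The bookshelf's nearest face is 250 mm from the spool's +y face.

A is a spool. B is a bookshelf. The bookshelf is on the floor beside the spool on its +y side. The gap between the bookshelf and the spool is 250 mm.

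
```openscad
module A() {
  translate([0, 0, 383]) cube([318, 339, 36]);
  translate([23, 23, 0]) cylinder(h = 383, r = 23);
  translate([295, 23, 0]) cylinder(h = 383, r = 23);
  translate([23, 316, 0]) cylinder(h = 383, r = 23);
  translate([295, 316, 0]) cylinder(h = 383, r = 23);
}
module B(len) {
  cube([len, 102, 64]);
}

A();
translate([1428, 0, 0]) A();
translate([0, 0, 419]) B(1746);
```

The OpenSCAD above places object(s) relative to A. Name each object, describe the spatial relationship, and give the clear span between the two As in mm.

Second stool starts at x = 1428; first ends at x = 318; clear span = 1428 − 318 = 1110 mm.

A is a stool. B is a beam. A beam spans the tops of two stools. The clear span between the two stools is 1110 mm.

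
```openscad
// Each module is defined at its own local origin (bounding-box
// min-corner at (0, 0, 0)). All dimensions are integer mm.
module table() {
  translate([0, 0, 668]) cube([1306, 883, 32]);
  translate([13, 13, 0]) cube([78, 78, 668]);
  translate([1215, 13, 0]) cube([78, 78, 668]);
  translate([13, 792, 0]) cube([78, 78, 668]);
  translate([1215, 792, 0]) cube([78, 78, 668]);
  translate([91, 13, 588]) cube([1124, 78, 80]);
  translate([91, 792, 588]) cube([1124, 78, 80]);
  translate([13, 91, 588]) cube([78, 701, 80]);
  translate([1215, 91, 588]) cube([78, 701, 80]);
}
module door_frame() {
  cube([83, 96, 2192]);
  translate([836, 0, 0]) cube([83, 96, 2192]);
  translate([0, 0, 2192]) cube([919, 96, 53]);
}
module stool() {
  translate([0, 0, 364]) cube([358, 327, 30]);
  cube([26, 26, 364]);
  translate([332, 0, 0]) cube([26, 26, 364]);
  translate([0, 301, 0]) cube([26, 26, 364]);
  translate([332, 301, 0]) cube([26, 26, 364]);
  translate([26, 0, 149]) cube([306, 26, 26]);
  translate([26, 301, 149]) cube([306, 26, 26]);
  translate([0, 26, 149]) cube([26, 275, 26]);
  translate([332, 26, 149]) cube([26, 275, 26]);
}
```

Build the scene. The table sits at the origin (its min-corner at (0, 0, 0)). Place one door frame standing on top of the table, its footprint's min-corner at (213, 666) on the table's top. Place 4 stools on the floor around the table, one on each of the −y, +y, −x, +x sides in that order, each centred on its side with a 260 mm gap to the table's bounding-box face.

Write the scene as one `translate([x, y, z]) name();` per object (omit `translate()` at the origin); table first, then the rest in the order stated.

table();
translate([213, 666, 700]) door_frame();
translate([474, -587, 0]) stool();
translate([474, 1143, 0]) stool();
translate([-618, 278, 0]) stool();
translate([1566, 278, 0]) stool();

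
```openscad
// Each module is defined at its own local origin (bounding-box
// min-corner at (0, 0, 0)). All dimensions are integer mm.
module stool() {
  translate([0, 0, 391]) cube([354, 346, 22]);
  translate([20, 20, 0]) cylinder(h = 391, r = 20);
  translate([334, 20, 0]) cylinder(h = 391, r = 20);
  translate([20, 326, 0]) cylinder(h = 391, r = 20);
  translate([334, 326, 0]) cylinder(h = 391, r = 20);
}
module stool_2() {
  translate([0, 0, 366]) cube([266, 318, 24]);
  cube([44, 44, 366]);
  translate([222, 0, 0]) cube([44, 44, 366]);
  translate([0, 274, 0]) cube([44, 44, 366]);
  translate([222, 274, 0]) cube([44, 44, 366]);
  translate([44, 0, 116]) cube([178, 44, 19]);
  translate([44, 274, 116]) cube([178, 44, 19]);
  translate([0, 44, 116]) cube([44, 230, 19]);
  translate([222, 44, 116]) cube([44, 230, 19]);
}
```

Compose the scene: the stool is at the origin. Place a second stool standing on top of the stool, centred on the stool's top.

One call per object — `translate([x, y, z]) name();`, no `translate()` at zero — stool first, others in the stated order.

stool();
translate([44, 14, 413]) stool_2();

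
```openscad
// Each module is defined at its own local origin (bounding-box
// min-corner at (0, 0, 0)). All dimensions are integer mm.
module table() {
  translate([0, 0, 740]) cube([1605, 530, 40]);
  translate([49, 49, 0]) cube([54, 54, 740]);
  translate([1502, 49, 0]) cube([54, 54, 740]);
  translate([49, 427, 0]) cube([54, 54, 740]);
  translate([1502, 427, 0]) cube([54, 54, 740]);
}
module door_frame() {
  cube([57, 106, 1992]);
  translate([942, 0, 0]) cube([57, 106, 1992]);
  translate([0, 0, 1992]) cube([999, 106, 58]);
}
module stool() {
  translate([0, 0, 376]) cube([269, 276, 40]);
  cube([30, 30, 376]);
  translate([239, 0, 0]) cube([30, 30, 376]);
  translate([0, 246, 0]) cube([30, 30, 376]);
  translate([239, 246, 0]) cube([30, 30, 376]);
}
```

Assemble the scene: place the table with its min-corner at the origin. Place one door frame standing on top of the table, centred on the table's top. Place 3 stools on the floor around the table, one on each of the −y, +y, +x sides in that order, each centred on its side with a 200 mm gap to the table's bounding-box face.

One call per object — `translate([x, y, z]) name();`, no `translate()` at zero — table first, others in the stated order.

table();
translate([303, 212, 780]) door_frame();
translate([668, -476, 0]) stool();
translate([668, 730, 0]) stool();
translate([1805, 127, 0]) stool();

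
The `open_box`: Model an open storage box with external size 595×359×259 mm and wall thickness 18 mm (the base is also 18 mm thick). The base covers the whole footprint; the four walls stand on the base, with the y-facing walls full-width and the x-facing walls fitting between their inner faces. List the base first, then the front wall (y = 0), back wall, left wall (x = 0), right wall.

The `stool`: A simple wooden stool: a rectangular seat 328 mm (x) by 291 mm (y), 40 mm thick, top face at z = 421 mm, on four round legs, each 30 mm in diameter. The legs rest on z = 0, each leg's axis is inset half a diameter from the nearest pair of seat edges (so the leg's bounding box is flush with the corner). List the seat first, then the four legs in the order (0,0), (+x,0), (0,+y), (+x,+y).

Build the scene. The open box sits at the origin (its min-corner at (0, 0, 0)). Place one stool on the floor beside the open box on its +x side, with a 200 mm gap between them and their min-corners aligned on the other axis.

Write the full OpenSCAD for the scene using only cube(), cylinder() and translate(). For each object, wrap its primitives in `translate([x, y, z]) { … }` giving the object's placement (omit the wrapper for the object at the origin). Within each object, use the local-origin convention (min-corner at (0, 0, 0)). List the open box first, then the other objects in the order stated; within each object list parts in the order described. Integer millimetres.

cube([595, 359, 18]);
translate([0, 0, 18]) cube([595, 18, 241]);
translate([0, 341, 18]) cube([595, 18, 241]);
translate([0, 18, 18]) cube([18, 323, 241]);
translate([577, 18, 18]) cube([18, 323, 241]);
translate([795, 0, 0]) {
  translate([0, 0, 381]) cube([328, 291, 40]);
  translate([15, 15, 0]) cylinder(h = 381, r = 15);
  translate([313, 15, 0]) cylinder(h = 381, r = 15);
  translate([15, 276, 0]) cylinder(h = 381, r = 15);
  translate([313, 276, 0]) cylinder(h = 381, r = 15);
}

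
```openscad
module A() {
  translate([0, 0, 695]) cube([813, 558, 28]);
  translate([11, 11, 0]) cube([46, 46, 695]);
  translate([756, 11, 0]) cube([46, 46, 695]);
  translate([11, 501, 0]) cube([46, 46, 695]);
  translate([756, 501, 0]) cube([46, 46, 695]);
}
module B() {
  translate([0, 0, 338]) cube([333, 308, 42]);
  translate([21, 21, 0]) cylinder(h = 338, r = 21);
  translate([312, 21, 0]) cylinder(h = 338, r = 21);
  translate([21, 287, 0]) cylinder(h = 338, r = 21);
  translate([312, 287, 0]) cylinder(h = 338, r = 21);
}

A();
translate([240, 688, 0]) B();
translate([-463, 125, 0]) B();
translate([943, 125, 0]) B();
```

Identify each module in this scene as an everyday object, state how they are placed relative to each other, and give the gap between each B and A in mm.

Each stool's nearest face is 130 mm from the table's bounding box.

A is a table. B is a stool. Three stools sit around the table at the +y, −x, +x sides. The gap between each stool and the table is 130 mm.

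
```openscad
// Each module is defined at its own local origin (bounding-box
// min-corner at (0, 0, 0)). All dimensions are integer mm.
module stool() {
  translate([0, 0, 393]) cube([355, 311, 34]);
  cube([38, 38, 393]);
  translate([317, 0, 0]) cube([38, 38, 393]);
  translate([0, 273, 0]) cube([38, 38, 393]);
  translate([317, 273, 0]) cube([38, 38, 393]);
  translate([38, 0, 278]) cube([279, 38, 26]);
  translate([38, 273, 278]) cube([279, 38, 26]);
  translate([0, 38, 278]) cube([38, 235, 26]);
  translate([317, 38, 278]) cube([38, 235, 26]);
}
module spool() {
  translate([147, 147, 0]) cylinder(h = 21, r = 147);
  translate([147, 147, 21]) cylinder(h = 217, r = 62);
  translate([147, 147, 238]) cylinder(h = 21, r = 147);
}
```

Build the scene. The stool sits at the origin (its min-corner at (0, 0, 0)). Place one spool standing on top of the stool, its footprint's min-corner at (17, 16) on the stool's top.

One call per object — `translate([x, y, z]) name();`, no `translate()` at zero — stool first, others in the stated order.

stool();
translate([17, 16, 427]) spool();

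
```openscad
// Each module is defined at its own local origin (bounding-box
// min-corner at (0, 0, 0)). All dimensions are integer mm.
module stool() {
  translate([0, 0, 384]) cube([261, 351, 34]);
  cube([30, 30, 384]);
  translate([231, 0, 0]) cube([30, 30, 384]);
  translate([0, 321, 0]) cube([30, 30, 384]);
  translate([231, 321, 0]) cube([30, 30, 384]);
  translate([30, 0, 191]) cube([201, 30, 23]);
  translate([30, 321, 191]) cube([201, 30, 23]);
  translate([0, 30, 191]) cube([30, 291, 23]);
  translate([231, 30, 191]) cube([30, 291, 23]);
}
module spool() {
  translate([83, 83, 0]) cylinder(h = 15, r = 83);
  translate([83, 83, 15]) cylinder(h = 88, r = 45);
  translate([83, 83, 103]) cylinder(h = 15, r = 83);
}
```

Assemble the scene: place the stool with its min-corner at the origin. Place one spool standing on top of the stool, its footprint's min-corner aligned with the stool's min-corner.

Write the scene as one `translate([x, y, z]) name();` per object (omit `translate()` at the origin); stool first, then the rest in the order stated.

stool();
translate([0, 0, 418]) spool();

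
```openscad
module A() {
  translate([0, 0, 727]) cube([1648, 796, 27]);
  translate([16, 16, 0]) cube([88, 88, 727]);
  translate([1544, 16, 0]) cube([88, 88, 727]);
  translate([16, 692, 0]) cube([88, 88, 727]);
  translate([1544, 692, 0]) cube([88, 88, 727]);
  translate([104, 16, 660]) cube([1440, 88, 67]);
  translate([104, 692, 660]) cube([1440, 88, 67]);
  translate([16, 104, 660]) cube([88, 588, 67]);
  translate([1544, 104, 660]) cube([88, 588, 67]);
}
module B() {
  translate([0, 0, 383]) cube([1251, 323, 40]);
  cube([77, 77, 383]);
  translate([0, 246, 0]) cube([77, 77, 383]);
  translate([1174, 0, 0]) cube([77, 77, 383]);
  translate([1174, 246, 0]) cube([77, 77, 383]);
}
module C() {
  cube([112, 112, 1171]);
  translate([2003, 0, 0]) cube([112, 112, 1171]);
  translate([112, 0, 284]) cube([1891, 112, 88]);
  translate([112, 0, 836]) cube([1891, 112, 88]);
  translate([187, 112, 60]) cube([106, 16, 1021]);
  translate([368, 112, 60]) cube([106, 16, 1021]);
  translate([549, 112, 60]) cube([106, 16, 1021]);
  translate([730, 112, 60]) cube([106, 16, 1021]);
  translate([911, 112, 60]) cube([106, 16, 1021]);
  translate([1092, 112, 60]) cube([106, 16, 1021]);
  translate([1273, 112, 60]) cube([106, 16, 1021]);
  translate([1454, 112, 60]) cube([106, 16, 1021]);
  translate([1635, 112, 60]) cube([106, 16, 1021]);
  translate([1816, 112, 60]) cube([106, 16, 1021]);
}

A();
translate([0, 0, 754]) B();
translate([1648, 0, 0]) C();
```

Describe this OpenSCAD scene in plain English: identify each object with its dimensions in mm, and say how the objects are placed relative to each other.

A is a rectangular dining table. The top is 1648×796×27 mm with its upper surface at z = 754 mm. It stands on four 88×88 mm square legs, each inset 16 mm from the nearest pair of top edges, running from the floor to the underside of the top. Four apron rails, 88 mm thick and 67 mm tall, run between adjacent legs with their top edges flush with the underside of the top and their outer faces flush with the legs' outer faces.

B is a long wooden bench with a 1251 mm (x) × 323 mm (y) seat, 40 mm thick, its top surface 423 mm above the floor. Four 77 mm square legs at the seat corners, flush with the edges, run from z = 0 to the seat underside.

C is a fence section. Two 112×112 mm posts, 1171 mm tall, stand on the floor with a clear span of 1891 mm between their inner faces. Two horizontal rails of 112×88 mm section span the gap between the posts with their undersides at z = 284 mm and z = 836 mm, flush with the posts' −y face. 10 pickets, each 106 mm wide, 16 mm thick and 1021 mm tall, are fixed to the +y face of the rails with their bottoms at z = 60 mm, evenly spaced across the span with equal gaps (rounded down to the nearest mm) at the −x end and between each pair — any rounding remainder accumulates at the +x end.

The bench is on top of the table. The fence section is against the table's +x side, with their −y faces flush.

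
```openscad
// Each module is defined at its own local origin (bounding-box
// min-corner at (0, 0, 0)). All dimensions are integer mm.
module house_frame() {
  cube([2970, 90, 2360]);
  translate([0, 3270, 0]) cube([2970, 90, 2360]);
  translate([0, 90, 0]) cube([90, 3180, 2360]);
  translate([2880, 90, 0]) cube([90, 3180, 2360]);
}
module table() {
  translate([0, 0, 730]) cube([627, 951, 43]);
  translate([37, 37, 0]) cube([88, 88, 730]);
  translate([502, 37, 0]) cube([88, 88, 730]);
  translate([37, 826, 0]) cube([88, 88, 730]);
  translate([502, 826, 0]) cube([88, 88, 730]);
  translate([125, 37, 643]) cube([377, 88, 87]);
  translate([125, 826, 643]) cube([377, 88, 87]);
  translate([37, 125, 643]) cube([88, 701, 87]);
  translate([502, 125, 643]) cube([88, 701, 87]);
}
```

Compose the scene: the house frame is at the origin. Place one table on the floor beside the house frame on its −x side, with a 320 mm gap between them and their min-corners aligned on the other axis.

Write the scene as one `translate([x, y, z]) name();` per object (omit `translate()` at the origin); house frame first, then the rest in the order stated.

house_frame();
translate([-947, 0, 0]) table();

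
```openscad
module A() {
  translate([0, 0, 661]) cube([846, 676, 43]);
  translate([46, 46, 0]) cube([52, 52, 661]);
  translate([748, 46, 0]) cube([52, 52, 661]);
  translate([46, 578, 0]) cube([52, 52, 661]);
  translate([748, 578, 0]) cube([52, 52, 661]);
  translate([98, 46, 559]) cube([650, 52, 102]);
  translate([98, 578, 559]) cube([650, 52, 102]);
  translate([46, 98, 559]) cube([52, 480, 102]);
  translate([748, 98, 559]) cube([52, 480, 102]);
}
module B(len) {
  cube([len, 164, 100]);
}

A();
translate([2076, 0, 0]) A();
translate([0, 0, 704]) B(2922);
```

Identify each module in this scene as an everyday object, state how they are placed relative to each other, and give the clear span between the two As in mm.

Second table starts at x = 2076; first ends at x = 846; clear span = 2076 − 846 = 1230 mm.

A is a table. B is a beam. A beam spans the tops of two tables. The clear span between the two tables is 1230 mm.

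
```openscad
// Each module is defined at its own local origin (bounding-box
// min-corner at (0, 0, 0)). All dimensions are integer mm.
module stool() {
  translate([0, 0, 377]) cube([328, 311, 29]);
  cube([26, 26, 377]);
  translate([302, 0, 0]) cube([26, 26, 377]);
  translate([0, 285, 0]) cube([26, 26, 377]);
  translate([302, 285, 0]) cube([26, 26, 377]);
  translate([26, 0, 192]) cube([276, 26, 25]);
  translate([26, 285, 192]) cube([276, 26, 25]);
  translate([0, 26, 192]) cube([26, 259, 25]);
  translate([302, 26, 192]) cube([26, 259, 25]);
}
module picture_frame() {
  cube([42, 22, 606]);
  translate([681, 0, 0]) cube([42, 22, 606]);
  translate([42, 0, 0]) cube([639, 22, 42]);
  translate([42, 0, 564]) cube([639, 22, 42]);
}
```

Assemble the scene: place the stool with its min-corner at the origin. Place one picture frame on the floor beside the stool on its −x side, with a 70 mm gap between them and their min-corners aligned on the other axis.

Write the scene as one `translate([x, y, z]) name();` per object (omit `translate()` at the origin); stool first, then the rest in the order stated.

stool();
translate([-793, 0, 0]) picture_frame();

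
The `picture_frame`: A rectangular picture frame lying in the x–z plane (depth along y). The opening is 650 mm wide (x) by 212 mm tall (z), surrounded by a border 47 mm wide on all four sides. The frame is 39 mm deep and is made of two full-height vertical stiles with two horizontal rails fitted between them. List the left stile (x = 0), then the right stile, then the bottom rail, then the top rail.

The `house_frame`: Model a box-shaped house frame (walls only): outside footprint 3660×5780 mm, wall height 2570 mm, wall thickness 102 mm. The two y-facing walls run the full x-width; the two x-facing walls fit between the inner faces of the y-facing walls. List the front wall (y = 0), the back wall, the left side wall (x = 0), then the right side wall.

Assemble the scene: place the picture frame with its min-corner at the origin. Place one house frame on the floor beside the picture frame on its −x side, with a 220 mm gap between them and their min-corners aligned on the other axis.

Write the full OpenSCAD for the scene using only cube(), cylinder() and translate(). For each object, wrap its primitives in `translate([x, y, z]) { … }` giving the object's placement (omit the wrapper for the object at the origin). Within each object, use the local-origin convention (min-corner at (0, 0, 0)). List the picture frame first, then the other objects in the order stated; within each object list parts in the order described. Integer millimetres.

cube([47, 39, 306]);
translate([697, 0, 0]) cube([47, 39, 306]);
translate([47, 0, 0]) cube([650, 39, 47]);
translate([47, 0, 259]) cube([650, 39, 47]);
translate([-3880, 0, 0]) {
  cube([3660, 102, 2570]);
  translate([0, 5678, 0]) cube([3660, 102, 2570]);
  translate([0, 102, 0]) cube([102, 5576, 2570]);
  translate([3558, 102, 0]) cube([102, 5576, 2570]);
}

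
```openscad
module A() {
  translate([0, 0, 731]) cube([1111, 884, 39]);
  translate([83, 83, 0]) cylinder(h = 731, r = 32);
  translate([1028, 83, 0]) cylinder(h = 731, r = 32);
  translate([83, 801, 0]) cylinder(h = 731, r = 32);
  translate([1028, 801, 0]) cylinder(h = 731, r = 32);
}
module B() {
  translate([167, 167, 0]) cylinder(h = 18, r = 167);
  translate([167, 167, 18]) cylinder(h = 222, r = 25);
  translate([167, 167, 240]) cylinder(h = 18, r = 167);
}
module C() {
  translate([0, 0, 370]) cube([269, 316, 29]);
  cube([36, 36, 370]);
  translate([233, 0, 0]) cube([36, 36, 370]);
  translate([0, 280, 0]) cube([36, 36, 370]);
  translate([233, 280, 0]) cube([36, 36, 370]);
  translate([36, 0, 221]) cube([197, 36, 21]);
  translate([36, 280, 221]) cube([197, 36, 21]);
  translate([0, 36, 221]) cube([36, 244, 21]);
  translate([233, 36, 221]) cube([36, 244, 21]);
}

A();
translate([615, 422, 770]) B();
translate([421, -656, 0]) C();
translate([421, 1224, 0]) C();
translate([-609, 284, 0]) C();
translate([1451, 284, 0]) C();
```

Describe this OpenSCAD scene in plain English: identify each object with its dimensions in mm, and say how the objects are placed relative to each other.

A is a table with a 1111×884 mm rectangular top, 39 mm thick, top surface at z = 770 mm, supported by four round legs of 64 mm diameter, each leg's bounding box inset 51 mm from the nearest pair of top edges, running from the floor.

B is a spool: two coaxial disc flanges of radius 167 mm and thickness 18 mm, joined by a core cylinder of radius 25 mm and height 222 mm. The lower flange rests on z = 0 and the three cylinders share a vertical axis.

C is a four-legged stool. The seat is 269×316 mm, 29 mm thick, top at z = 399 mm. It stands on four square legs, each 36×36 mm in cross-section, from z = 0 to the seat underside, each flush with a corner of the seat. Four stretchers, 36 mm wide and 21 mm tall, connect adjacent legs with their undersides at z = 221 mm, each running between the inner faces of the legs it joins and aligned with the legs' outer faces on the other axis.

The spool is on top of the table. Four stools sit around the table at the −y, +y, −x, +x sides.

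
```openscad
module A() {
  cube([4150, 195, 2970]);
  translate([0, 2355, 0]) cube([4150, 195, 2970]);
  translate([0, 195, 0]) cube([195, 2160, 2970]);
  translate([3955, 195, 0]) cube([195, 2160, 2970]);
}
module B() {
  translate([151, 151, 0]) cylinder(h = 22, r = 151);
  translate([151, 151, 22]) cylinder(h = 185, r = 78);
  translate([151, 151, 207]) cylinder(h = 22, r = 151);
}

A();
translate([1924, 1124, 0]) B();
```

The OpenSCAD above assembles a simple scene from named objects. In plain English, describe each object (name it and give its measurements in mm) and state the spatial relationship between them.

A is a box-shaped house frame (walls only): outside footprint 4150×2550 mm, wall height 2970 mm, wall thickness 195 mm. The two y-facing walls run the full x-width; the two x-facing walls fit between the inner faces of the y-facing walls.

B is a spool: two coaxial disc flanges of radius 151 mm and thickness 22 mm, joined by a core cylinder of radius 78 mm and height 185 mm. The lower flange rests on z = 0 and the three cylinders share a vertical axis.

The spool sits inside the house frame, centred.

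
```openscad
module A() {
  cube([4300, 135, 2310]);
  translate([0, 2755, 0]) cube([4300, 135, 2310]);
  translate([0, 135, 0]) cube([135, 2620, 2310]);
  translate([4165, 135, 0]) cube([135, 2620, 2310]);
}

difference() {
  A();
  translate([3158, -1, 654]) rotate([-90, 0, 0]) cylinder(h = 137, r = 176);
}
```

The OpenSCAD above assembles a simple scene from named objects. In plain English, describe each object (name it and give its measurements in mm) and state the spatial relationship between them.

A is the wall frame of a small rectangular building: four walls, each 2310 mm tall and 135 mm thick, enclosing a footprint 4300 mm (x) by 2890 mm (y) outside-to-outside, with no floor or roof. The front and back walls (the −y and +y sides) span the full width; the two side walls fit between them.

The house frame has a circular hole of radius 176 mm through its front wall, centred at (x = 3158, z = 654).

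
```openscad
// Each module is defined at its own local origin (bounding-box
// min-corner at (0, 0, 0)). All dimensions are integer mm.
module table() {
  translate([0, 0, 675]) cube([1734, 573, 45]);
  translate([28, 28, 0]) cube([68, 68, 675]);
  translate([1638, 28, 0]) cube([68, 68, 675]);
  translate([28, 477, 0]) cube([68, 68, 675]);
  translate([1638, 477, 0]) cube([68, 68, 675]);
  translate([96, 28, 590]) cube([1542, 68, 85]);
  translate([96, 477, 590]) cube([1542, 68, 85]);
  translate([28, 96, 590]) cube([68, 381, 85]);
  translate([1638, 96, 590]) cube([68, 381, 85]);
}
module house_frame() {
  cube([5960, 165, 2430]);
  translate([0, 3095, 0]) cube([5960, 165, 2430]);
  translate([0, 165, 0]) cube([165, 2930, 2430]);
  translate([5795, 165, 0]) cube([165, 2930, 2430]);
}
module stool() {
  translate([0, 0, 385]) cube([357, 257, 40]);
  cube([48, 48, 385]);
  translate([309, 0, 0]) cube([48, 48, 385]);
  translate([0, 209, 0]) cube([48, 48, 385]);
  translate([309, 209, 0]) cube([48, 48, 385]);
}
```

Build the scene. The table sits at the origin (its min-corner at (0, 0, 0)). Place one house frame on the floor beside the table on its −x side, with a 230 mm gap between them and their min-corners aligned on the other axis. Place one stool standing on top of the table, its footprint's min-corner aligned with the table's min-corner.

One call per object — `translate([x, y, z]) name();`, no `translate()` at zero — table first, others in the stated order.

table();
translate([-6190, 0, 0]) house_frame();
translate([0, 0, 720]) stool();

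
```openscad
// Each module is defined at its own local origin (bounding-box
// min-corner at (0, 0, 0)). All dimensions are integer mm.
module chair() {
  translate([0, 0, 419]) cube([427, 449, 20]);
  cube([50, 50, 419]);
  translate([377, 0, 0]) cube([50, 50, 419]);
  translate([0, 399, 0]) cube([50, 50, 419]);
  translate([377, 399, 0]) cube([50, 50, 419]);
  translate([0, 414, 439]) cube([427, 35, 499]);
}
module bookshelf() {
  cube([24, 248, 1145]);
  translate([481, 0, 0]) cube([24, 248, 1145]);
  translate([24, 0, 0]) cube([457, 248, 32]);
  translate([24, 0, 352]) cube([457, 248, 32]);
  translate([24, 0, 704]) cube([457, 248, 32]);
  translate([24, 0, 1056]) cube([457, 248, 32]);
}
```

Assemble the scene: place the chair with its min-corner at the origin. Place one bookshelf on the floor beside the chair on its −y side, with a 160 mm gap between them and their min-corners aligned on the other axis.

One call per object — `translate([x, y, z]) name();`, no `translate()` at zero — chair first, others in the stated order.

chair();
translate([0, -408, 0]) bookshelf();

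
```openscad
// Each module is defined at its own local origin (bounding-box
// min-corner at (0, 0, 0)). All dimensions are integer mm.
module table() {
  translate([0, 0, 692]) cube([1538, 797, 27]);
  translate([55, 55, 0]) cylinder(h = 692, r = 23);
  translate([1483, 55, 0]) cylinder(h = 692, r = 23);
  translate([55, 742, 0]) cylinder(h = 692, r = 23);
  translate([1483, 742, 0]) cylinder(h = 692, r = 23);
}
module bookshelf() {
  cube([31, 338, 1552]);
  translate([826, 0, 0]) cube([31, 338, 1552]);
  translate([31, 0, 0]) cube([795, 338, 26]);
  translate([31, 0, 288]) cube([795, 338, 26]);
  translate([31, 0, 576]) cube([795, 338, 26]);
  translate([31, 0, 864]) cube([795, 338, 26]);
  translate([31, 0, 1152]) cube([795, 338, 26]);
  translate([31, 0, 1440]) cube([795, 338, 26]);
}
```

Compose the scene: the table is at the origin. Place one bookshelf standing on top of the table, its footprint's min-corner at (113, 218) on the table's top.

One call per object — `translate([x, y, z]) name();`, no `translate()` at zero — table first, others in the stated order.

table();
translate([113, 218, 719]) bookshelf();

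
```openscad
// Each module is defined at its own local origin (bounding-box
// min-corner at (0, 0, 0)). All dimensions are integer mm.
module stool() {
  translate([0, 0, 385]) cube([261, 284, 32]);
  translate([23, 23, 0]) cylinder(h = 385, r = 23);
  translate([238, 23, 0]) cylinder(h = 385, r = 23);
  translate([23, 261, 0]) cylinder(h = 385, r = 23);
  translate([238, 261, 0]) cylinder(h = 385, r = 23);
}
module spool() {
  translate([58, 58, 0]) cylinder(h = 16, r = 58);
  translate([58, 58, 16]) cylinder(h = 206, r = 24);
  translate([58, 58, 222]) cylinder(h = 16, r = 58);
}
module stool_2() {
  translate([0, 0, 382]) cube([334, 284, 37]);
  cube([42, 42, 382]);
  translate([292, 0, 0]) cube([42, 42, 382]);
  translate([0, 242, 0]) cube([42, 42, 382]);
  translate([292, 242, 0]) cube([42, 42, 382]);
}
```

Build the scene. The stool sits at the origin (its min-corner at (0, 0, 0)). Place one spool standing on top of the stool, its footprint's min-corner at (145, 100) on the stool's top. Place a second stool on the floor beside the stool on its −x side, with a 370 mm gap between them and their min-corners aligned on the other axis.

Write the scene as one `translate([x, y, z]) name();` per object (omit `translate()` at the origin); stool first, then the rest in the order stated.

stool();
translate([145, 100, 417]) spool();
translate([-704, 0, 0]) stool_2();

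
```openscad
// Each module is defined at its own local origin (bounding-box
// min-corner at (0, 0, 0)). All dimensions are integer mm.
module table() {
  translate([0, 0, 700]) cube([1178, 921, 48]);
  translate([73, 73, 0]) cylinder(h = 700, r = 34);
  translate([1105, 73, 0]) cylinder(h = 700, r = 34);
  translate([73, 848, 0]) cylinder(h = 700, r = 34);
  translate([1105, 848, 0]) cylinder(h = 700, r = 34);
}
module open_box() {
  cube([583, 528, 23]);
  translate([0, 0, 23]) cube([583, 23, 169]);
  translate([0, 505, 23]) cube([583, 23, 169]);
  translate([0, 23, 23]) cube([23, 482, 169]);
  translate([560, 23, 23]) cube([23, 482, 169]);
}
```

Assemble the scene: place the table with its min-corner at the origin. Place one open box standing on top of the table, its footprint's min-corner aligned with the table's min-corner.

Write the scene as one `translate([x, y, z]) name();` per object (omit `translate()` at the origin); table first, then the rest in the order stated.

table();
translate([0, 0, 748]) open_box();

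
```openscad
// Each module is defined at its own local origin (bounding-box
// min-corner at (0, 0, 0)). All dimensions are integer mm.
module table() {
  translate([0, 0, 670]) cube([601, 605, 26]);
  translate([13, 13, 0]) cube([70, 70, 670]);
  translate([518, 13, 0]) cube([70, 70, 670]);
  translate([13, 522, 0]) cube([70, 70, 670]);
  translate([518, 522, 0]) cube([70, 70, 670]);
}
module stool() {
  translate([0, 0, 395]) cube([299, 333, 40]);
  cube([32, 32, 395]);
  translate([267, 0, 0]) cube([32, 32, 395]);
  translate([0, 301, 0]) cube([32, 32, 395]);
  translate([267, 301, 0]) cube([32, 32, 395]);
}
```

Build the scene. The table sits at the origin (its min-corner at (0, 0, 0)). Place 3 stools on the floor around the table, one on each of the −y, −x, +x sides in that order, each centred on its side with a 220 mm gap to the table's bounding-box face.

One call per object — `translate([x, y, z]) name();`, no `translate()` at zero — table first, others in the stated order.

table();
translate([151, -553, 0]) stool();
translate([-519, 136, 0]) stool();
translate([821, 136, 0]) stool();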